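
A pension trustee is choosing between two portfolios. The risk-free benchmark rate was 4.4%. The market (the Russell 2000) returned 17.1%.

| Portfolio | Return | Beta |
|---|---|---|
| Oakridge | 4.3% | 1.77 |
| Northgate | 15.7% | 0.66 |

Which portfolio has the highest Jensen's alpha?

Northgate

Oakridge: α = 4.3% − [4.4% + 1.77 × (17.1% − 4.4%)] = -22.579
Northgate: α = 15.7% − [4.4% + 0.66 × (17.1% − 4.4%)] = 2.918
Highest: Northgate (2.918).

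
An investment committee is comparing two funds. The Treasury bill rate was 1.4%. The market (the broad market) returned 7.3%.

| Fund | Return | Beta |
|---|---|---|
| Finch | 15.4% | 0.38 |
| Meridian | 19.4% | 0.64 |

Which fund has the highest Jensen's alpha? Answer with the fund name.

Finch: α = 15.4% − [1.4% + 0.38 × (7.3% − 1.4%)] = 11.758
Meridian: α = 19.4% − [1.4% + 0.64 × (7.3% − 1.4%)] = 14.224
Highest: Meridian (14.224).

Meridian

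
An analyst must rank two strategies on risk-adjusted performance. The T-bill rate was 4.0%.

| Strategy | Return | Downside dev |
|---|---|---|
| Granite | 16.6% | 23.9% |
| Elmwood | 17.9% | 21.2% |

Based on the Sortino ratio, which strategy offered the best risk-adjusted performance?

Granite: Sortino ratio = (16.6% − 4.0%) / 23.9% = 0.527
Elmwood: Sortino ratio = (17.9% − 4.0%) / 21.2% = 0.656
Highest: Elmwood (0.656).

Elmwood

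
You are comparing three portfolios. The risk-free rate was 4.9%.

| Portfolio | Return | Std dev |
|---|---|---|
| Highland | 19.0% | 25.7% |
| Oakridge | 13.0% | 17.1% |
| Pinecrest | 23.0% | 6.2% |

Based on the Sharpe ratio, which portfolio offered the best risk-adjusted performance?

Highland: Sharpe ratio = (19.0% − 4.9%) / 25.7% = 0.549
Oakridge: Sharpe ratio = (13.0% − 4.9%) / 17.1% = 0.474
Pinecrest: Sharpe ratio = (23.0% − 4.9%) / 6.2% = 2.919
Highest: Pinecrest (2.919).

Pinecrest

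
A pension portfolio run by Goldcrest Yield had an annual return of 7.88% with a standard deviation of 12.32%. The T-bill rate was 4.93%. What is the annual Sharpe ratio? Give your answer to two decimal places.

Sharpe = (Rp − Rf) / σp = (7.88% − 4.93%) / 12.32% = 2.95% / 12.32% = 0.2394

0.24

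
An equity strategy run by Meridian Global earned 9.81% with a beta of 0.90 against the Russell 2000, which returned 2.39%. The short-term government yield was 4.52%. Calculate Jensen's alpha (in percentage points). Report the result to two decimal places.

7.21

CAPM expected return = Rf + β(Rm − Rf) = 4.52% + 0.90 × (2.39% − 4.52%) = 4.52 + 0.90 × -2.13 = 2.6030%
Jensen's α = Rp − E[R] = 9.81% − 2.6030% = 7.2070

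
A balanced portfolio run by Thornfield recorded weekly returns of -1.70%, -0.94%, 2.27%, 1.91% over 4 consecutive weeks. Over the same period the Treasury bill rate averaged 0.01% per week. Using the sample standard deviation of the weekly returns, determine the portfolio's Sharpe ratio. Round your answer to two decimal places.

0.19

r̄ = (-1.7 − 0.94 + 2.27 + 1.91) / 4 = 0.3850%
Sample std dev = √[11.9817 / 3] = 1.9985%
Sharpe = (r̄ − rf) / σ = (0.3850 − 0.01) / 1.9985 = 0.3750 / 1.9985 = 0.1876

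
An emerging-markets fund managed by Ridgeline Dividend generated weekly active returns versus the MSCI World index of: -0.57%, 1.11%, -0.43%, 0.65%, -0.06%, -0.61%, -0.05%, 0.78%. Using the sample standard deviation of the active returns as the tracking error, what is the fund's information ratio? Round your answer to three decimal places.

0.155

Mean return r̄ = 0.820 / 8 = 0.1025%
Σ(r − r̄)² = (-0.57 − 0.1025)² + (1.11 − 0.1025)² + … = 3.0670
sample σ = √(3.0670 / 7) = √0.4381 = 0.6619%
IR = r̄ / tracking error = 0.1025 / 0.6619 = 0.1549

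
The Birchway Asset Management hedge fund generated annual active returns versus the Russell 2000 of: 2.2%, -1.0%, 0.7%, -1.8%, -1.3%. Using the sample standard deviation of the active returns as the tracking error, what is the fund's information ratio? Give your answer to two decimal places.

-0.14

Mean return r̄ = -1.20 / 5 = -0.2400%
Σ(r − r̄)² = (2.2 − (-0.2400))² + (-1 − (-0.2400))² + … = 10.9720
sample σ = √(10.9720 / 4) = √2.7430 = 1.6562%
IR = r̄ / tracking error = -0.2400 / 1.6562 = -0.1449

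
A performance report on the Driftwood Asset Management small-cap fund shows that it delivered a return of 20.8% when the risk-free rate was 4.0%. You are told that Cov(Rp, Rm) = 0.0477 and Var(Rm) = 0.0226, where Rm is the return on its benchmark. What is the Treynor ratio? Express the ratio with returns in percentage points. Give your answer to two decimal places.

7.96

β = Cov / Var = 0.0477 / 0.0226 = 2.1106
Treynor = (Rp − Rf) / β = (20.8% − 4.0%) / 2.1106 = 16.80 / 2.1106 = 7.9598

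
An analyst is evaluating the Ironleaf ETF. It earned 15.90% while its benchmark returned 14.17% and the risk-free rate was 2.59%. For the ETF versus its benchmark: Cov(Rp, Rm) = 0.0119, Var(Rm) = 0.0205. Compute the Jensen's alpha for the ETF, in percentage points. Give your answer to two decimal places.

6.59

β = Cov / Var = 0.0119 / 0.0205 = 0.5805
E[R] = Rf + β(Rm − Rf) = 2.59% + 0.5805 × (14.17% − 2.59%) = 9.3122%
α = Rp − E[R] = 15.90% − 9.3122% = 6.5878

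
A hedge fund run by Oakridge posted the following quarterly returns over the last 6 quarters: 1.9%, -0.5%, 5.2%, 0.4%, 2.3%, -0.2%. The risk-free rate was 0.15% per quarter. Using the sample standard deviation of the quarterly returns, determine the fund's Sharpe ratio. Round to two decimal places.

μ = (1.9 − 0.5 + 5.2 + 0.4 + 2.3 − 0.2) / 6 = 9.10 / 6 = 1.5167%
Σ(r − μ)² = 22.5883; sample σ = √(22.5883/5) = 2.1255%
Sharpe = (μ − rf) / σ = (1.5167 − 0.15) / 2.1255 = 1.3667 / 2.1255 = 0.6430

0.64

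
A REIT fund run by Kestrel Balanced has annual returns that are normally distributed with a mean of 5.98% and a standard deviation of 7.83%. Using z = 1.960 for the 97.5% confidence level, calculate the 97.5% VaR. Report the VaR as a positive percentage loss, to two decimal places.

VaR (as % loss) = −(μ − z·σ) = −(5.98% − 1.960 × 7.83%) = −(-9.3668%) = 9.3668%

9.37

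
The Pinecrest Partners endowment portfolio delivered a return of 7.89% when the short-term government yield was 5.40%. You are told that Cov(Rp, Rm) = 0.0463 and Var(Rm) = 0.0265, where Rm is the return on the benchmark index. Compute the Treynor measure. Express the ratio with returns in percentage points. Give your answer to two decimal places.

β = Cov / Var = 0.0463 / 0.0265 = 1.7472
Treynor = (Rp − Rf) / β = (7.89% − 5.40%) / 1.7472 = 2.49 / 1.7472 = 1.4251

1.43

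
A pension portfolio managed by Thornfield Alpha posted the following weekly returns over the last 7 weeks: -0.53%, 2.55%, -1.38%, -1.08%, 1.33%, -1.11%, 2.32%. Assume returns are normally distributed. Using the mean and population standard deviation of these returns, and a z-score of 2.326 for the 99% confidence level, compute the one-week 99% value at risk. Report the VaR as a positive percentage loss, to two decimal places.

3.39

Mean return r̄ = 2.100 / 7 = 0.3000%
Σ(r − r̄)² = 17.6076; population σ = √(17.6076/7) = 1.5860%
VaR = −(r̄ − z·σ) = −(0.3000 − 2.326 × 1.5860) = −(-3.3890) = 3.3890%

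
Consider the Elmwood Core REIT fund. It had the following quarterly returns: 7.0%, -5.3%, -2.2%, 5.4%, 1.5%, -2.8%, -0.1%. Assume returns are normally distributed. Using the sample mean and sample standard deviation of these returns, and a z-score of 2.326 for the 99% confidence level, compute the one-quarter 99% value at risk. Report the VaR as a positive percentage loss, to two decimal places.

9.88

μ = (7 − 5.3 − 2.2 + 5.4 + 1.5 − 2.8 − 0.1) / 7 = 0.5000%
Σ(r − μ)² = 119.4400; sample σ = √(119.4400/6) = 4.4617%
VaR = −(μ − z·σ) = −(0.5000 − 2.326 × 4.4617) = −(-9.8779) = 9.8779%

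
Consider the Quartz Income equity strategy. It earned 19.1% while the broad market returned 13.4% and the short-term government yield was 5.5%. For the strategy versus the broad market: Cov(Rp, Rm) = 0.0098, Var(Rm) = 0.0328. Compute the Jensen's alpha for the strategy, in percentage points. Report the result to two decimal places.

11.24

β = Cov / Var = 0.0098 / 0.0328 = 0.2988
E[R] = Rf + β(Rm − Rf) = 5.5% + 0.2988 × (13.4% − 5.5%) = 7.8605%
α = Rp − E[R] = 19.1% − 7.8605% = 11.2395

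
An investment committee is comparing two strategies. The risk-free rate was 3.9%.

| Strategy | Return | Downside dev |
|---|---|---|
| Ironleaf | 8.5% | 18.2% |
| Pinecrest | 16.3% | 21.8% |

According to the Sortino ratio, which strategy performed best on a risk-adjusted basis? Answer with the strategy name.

Ironleaf: Sortino ratio = (8.5% − 3.9%) / 18.2% = 0.253
Pinecrest: Sortino ratio = (16.3% − 3.9%) / 21.8% = 0.569
Highest: Pinecrest (0.569).

Pinecrest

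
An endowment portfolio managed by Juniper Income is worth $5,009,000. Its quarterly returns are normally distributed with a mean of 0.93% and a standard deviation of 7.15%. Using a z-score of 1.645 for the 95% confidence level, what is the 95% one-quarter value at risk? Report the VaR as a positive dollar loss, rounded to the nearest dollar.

Return at the 95% tail: μ − z·σ = 0.93% − 1.645 × 7.15% = 0.93 − 11.76175 = -10.83175%
VaR = −(-10.83175%) × $5,009,000 = 10.83175% × $5,009,000 = $542,562

$542,562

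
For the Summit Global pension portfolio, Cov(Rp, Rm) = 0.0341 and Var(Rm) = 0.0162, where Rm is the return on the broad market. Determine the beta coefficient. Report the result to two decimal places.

β = Cov(Rp, Rm) / Var(Rm) = 0.0341 / 0.0162 = 2.1049

2.10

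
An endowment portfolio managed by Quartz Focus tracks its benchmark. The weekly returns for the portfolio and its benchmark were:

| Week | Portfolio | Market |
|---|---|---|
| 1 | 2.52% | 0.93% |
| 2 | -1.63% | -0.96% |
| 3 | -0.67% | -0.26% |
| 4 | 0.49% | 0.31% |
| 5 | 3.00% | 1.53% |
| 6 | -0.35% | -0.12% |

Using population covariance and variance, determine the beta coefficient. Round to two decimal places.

r̄p = 0.5600%,  r̄m = 0.2383%
Cov = Σ(rp − r̄p)(rm − r̄m) / 6 = 1.3443
Var(rm) = Σ(rm − r̄m)² / 6 = 0.6608
β = Cov / Var = 1.3443 / 0.6608 = 2.0344

2.03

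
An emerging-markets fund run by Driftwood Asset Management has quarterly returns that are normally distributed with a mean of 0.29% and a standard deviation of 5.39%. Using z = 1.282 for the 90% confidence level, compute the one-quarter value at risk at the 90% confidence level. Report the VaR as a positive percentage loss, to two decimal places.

6.62

VaR (as % loss) = −(μ − z·σ) = −(0.29% − 1.282 × 5.39%) = −(-6.61998%) = 6.61998%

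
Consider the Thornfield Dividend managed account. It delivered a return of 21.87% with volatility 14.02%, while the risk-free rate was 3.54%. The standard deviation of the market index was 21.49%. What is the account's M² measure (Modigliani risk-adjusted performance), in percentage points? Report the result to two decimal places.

31.64

Sharpe = (Rp − Rf) / σp = (21.87% − 3.54%) / 14.02% = 1.3074
M² = Rf + Sharpe × σm = 3.54% + 1.3074 × 21.49% = 31.6360%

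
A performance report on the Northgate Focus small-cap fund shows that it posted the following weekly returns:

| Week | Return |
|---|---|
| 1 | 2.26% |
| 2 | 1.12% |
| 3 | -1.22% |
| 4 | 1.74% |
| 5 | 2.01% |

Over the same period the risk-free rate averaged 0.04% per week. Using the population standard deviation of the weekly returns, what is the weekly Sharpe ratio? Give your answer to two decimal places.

0.91

Mean return μ = 5.910 / 5 = 1.1820%
Σ(r − μ)² = 7.9325; population σ = √(7.9325/5) = 1.2596%
Sharpe = (μ − rf) / σ = (1.1820 − 0.04) / 1.2596 = 1.1420 / 1.2596 = 0.9066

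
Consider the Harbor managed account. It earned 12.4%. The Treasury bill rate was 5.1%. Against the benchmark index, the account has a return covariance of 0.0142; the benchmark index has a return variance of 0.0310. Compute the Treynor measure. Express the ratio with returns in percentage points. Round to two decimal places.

β = Cov / Var = 0.0142 / 0.0310 = 0.4581
Treynor = (Rp − Rf) / β = (12.4% − 5.1%) / 0.4581 = 7.30 / 0.4581 = 15.9354

15.94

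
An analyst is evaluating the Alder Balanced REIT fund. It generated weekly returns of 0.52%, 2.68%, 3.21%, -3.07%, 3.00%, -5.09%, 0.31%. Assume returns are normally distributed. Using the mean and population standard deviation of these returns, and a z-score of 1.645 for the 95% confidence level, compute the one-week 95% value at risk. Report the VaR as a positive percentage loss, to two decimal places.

r̄ = (0.52 + 2.68 + 3.21 − 3.07 + 3 − 5.09 + 0.31) / 7 = 0.2229%
Σ(r − r̄)² = 61.8383; population σ = √(61.8383/7) = 2.9722%
VaR = −(r̄ − z·σ) = −(0.2229 − 1.645 × 2.9722) = −(-4.6664) = 4.6664%

4.67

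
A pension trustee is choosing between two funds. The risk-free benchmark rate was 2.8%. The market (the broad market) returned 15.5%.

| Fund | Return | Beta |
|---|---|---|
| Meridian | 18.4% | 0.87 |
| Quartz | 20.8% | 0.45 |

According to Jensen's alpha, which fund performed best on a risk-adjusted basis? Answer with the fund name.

Meridian: α = 18.4% − [2.8% + 0.87 × (15.5% − 2.8%)] = 4.551
Quartz: α = 20.8% − [2.8% + 0.45 × (15.5% − 2.8%)] = 12.285
Highest: Quartz (12.285).

Quartz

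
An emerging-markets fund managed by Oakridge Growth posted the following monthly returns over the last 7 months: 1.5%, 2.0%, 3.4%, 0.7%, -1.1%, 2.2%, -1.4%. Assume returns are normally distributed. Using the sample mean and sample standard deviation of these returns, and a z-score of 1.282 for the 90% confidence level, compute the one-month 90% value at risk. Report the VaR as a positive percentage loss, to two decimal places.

1.22

Mean return r̄ = 7.30 / 7 = 1.0429%
Sample std dev = √[18.6971 / 6] = 1.7653%
VaR = −(r̄ − z·σ) = −(1.0429 − 1.282 × 1.7653) = −(-1.2202) = 1.2202%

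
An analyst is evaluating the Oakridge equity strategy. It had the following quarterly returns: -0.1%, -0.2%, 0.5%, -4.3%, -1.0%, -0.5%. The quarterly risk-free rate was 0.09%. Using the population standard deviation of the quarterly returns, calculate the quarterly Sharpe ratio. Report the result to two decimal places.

-0.65

r̄ = (-0.1 − 0.2 + 0.5 − 4.3 − 1 − 0.5) / 6 = -0.9333%
Population σ = √[Σ(r − r̄)² / 6] = √[14.8133 / 6] = √2.4689 = 1.5713%
Sharpe = (r̄ − rf) / σ = (-0.9333 − 0.09) / 1.5713 = -1.0233 / 1.5713 = -0.6512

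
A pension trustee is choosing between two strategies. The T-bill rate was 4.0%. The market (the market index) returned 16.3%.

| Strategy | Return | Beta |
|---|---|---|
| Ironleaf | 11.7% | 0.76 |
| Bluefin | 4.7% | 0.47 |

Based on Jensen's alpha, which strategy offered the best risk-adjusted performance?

Ironleaf

Ironleaf: α = 11.7% − [4.0% + 0.76 × (16.3% − 4.0%)] = -1.648
Bluefin: α = 4.7% − [4.0% + 0.47 × (16.3% − 4.0%)] = -5.081
Highest: Ironleaf (-1.648).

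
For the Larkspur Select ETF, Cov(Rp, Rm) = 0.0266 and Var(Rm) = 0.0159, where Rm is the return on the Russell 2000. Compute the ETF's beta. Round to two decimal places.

1.67

β = Cov(Rp, Rm) / Var(Rm) = 0.0266 / 0.0159 = 1.6730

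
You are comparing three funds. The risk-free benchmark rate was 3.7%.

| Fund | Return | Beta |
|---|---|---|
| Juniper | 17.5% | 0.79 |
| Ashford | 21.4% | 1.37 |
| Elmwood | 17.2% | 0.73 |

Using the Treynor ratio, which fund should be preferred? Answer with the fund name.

Elmwood

Juniper: Treynor = (17.5% − 3.7%) / 0.79 = 17.468
Ashford: Treynor = (21.4% − 3.7%) / 1.37 = 12.920
Elmwood: Treynor = (17.2% − 3.7%) / 0.73 = 18.493
Highest: Elmwood (18.493).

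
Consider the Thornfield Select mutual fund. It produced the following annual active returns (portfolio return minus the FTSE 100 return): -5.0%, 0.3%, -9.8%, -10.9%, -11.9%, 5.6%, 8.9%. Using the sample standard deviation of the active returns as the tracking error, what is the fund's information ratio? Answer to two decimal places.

r̄ = (-5 + 0.3 − 9.8 − 10.9 − 11.9 + 5.6 + 8.9) / 7 = -22.80 / 7 = -3.2571%
Sample σ = √[Σ(r − r̄)² / 6] = √[417.8571 / 6] = √69.6429 = 8.3452%
IR = r̄ / tracking error = -3.2571 / 8.3452 = -0.3903

-0.39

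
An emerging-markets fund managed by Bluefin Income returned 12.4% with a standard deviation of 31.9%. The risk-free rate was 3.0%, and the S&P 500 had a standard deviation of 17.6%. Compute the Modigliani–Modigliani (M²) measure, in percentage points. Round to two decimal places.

Sharpe = (Rp − Rf) / σp = (12.4% − 3.0%) / 31.9% = 0.2947
M² = Rf + Sharpe × σm = 3.0% + 0.2947 × 17.6% = 8.1867%

8.19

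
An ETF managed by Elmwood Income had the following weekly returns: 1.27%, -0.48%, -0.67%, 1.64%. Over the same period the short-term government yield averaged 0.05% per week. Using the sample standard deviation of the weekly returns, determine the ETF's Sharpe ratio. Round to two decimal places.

r̄ = (1.27 − 0.48 − 0.67 + 1.64) / 4 = 1.760 / 4 = 0.4400%
Σ(r − r̄)² = (1.27 − 0.4400)² + (-0.48 − 0.4400)² + (-0.67 − 0.4400)² + … = 4.2074
sample σ = √(4.2074 / 3) = √1.4025 = 1.1843%
Sharpe = (r̄ − rf) / σ = (0.4400 − 0.05) / 1.1843 = 0.3900 / 1.1843 = 0.3293

0.33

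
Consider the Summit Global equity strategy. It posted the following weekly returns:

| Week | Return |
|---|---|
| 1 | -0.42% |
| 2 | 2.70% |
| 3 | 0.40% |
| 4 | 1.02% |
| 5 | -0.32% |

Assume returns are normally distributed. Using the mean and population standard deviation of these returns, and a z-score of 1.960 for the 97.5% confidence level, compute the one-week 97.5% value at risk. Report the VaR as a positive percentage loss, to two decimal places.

1.56

r̄ = (-0.42 + 2.7 + 0.4 + 1.02 − 0.32) / 5 = 0.6760%
Population std dev = √[6.4843 / 5] = 1.1388%
VaR = −(r̄ − z·σ) = −(0.6760 − 1.960 × 1.1388) = −(-1.5560) = 1.5560%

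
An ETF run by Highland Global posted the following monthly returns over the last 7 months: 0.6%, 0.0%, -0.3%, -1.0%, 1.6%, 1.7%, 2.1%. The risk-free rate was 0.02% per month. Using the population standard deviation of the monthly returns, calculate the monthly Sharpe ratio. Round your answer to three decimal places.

0.604

μ = (0.6 + 0 − 0.3 − 1 + 1.6 + 1.7 + 2.1) / 7 = 0.6714%
Population σ = √[Σ(r − μ)² / 7] = √[8.1543 / 7] = √1.1649 = 1.0793%
Sharpe = (μ − rf) / σ = (0.6714 − 0.02) / 1.0793 = 0.6514 / 1.0793 = 0.6035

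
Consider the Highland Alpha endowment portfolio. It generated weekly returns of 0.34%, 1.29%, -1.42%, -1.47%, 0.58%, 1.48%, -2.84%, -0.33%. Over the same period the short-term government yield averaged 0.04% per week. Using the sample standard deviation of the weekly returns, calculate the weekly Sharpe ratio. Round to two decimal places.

-0.22

Mean return r̄ = -2.370 / 8 = -0.2963%
Σ(r − r̄)² = (0.34 − (-0.2963))² + (1.29 − (-0.2963))² + (-1.42 − (-0.2963))² + … = 15.9562
sample σ = √(15.9562 / 7) = √2.2795 = 1.5098%
Sharpe = (r̄ − rf) / σ = (-0.2963 − 0.04) / 1.5098 = -0.3363 / 1.5098 = -0.2227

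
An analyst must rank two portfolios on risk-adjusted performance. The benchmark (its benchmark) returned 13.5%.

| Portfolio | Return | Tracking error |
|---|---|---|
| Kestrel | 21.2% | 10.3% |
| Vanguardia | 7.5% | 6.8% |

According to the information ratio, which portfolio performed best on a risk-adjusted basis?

Kestrel

Kestrel: IR = (21.2% − 13.5%) / 10.3% = 0.748
Vanguardia: IR = (7.5% − 13.5%) / 6.8% = -0.882
Highest: Kestrel (0.748).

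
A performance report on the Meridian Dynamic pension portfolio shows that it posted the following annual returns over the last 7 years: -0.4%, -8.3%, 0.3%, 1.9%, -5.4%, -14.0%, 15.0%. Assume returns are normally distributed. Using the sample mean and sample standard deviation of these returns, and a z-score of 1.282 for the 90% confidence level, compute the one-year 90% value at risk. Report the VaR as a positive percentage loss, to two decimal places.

13.33

r̄ = (-0.4 − 8.3 + 0.3 + 1.9 − 5.4 − 14 + 15) / 7 = -10.90 / 7 = -1.5571%
Σ(r − r̄)² = (-0.4 − (-1.5571))² + (-8.3 − (-1.5571))² + … = 505.9371
sample σ = √(505.9371 / 6) = √84.3229 = 9.1828%
VaR = −(r̄ − z·σ) = −(-1.5571 − 1.282 × 9.1828) = −(-13.3294) = 13.3294%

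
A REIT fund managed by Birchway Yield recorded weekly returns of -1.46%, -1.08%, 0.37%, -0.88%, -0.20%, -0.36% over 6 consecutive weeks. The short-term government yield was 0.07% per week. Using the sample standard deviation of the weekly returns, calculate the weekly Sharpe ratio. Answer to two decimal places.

μ = (-1.46 − 1.08 + 0.37 − 0.88 − 0.2 − 0.36) / 6 = -0.6017%
Σ(r − μ)² = (-1.46 − (-0.6017))² + (-1.08 − (-0.6017))² + (0.37 − (-0.6017))² + … = 2.2069
σ = √[2.2069 / 5] = 0.6644%
Sharpe = (μ − rf) / σ = (-0.6017 − 0.07) / 0.6644 = -0.6717 / 0.6644 = -1.0110

-1.01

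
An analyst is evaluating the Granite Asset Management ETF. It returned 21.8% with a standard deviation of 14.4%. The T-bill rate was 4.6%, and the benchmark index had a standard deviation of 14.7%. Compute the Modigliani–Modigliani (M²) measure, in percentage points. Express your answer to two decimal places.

22.16

Sharpe = (Rp − Rf) / σp = (21.8% − 4.6%) / 14.4% = 1.1944
M² = Rf + Sharpe × σm = 4.6% + 1.1944 × 14.7% = 22.1577%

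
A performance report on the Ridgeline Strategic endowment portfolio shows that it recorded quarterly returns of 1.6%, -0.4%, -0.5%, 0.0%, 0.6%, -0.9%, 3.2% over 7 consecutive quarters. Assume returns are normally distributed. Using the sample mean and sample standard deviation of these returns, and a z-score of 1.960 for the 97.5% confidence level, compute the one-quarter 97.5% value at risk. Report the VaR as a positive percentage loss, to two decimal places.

μ = (1.6 − 0.4 − 0.5 + 0 + 0.6 − 0.9 + 3.2) / 7 = 3.60 / 7 = 0.5143%
Σ(r − μ)² = 12.5286; sample σ = √(12.5286/6) = 1.4450%
VaR = −(μ − z·σ) = −(0.5143 − 1.960 × 1.4450) = −(-2.3179) = 2.3179%

2.32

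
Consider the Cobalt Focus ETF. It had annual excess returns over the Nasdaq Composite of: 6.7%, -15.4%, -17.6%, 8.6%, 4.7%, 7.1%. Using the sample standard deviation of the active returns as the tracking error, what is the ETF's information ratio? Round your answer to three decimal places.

Mean return r̄ = -5.90 / 6 = -0.9833%
Σ(r − r̄)² = (6.7 − (-0.9833))² + (-15.4 − (-0.9833))² + (-17.6 − (-0.9833))² + … = 732.4683
σ = √[732.4683 / 5] = 12.1035%
IR = r̄ / tracking error = -0.9833 / 12.1035 = -0.0812

-0.081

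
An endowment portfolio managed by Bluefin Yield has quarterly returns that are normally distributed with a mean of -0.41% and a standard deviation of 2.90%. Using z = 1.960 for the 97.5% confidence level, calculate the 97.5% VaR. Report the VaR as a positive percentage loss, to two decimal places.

VaR (as % loss) = −(μ − z·σ) = −(-0.41% − 1.960 × 2.90%) = −(-6.0940%) = 6.0940%

6.09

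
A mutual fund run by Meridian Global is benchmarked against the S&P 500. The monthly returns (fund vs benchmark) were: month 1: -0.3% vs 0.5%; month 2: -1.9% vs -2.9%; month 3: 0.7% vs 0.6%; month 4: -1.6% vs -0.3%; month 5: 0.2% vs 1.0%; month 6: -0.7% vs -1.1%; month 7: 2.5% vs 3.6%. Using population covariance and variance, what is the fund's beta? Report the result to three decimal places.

0.685

r̄p = -0.1571%,  r̄m = 0.2000%
Cov = Σ(rp − r̄p)(rm − r̄m) / 7 = 2.3500
Var(rm) = Σ(rm − r̄m)² / 7 = 3.4286
β = Cov / Var = 2.3500 / 3.4286 = 0.6854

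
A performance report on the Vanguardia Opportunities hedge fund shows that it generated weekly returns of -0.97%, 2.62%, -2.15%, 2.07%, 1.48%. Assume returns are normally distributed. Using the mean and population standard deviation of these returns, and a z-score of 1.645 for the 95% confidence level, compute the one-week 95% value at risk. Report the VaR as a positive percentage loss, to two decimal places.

μ = (-0.97 + 2.62 − 2.15 + 2.07 + 1.48) / 5 = 3.050 / 5 = 0.6100%
Σ(r − μ)² = 17.0426; population σ = √(17.0426/5) = 1.8462%
VaR = −(μ − z·σ) = −(0.6100 − 1.645 × 1.8462) = −(-2.4270) = 2.4270%

2.43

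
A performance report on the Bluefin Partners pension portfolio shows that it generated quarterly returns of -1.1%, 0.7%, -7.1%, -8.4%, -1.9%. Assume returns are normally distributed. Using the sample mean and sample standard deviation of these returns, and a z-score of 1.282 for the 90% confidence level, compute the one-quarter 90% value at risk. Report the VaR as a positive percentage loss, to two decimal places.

8.64

Mean return r̄ = -17.80 / 5 = -3.5600%
Σ(r − r̄)² = (-1.1 − (-3.5600))² + (0.7 − (-3.5600))² + (-7.1 − (-3.5600))² + … = 62.9120
σ = √[62.9120 / 4] = 3.9659%
VaR = −(r̄ − z·σ) = −(-3.5600 − 1.282 × 3.9659) = −(-8.6443) = 8.6443%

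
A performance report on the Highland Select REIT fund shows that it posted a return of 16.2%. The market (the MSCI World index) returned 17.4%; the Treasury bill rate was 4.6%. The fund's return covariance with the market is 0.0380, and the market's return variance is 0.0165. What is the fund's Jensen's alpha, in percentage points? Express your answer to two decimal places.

β = Cov / Var = 0.0380 / 0.0165 = 2.3030
E[R] = Rf + β(Rm − Rf) = 4.6% + 2.3030 × (17.4% − 4.6%) = 34.0784%
α = Rp − E[R] = 16.2% − 34.0784% = -17.8784

-17.88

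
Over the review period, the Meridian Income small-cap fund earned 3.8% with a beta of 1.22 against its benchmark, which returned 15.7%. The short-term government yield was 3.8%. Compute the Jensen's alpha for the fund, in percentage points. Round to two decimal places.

-14.52

CAPM expected return = Rf + β(Rm − Rf) = 3.8% + 1.22 × (15.7% − 3.8%) = 3.8 + 1.22 × 11.90 = 18.3180%
Jensen's α = Rp − E[R] = 3.8% − 18.3180% = -14.5180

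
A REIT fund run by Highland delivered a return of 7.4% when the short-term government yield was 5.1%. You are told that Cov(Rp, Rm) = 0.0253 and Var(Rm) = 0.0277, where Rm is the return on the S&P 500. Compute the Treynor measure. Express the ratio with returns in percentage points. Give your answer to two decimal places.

β = Cov / Var = 0.0253 / 0.0277 = 0.9134
Treynor = (Rp − Rf) / β = (7.4% − 5.1%) / 0.9134 = 2.30 / 0.9134 = 2.5181

2.52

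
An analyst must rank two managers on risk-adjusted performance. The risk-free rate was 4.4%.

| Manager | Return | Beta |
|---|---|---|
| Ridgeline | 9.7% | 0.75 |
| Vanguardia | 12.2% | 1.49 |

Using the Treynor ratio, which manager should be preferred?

Ridgeline: Treynor = (9.7% − 4.4%) / 0.75 = 7.067
Vanguardia: Treynor = (12.2% − 4.4%) / 1.49 = 5.235
Highest: Ridgeline (7.067).

Ridgeline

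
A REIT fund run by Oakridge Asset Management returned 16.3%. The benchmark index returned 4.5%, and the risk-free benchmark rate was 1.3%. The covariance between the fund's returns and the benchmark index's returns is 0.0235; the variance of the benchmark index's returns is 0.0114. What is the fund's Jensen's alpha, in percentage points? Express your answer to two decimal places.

β = Cov / Var = 0.0235 / 0.0114 = 2.0614
E[R] = Rf + β(Rm − Rf) = 1.3% + 2.0614 × (4.5% − 1.3%) = 7.8965%
α = Rp − E[R] = 16.3% − 7.8965% = 8.4035

8.40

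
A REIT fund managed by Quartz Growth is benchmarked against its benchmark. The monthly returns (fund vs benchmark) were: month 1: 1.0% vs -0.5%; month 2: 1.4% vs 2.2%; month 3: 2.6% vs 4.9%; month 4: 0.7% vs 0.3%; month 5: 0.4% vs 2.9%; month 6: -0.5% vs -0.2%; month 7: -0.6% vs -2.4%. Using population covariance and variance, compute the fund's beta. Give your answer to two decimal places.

0.36

r̄p = 0.7143%,  r̄m = 1.0286%
Cov = Σ(rp − r̄p)(rm − r̄m) / 7 = 1.8696
Var(rm) = Σ(rm − r̄m)² / 7 = 5.1420
β = Cov / Var = 1.8696 / 5.1420 = 0.3636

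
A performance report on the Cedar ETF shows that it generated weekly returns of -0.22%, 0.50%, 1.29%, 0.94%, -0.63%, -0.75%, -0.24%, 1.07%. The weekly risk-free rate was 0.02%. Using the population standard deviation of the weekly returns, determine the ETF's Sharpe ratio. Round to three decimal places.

0.299

Mean return μ = 1.960 / 8 = 0.2450%
Population std dev = √[4.5278 / 8] = 0.7523%
Sharpe = (μ − rf) / σ = (0.2450 − 0.02) / 0.7523 = 0.2250 / 0.7523 = 0.2991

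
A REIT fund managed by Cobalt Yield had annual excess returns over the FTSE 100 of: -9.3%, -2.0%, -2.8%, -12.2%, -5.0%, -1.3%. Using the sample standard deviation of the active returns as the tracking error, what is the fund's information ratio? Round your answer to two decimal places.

-1.24

r̄ = (-9.3 − 2 − 2.8 − 12.2 − 5 − 1.3) / 6 = -5.4333%
Sample σ = √[Σ(r − r̄)² / 5] = √[96.7333 / 5] = √19.3467 = 4.3985%
IR = r̄ / tracking error = -5.4333 / 4.3985 = -1.2353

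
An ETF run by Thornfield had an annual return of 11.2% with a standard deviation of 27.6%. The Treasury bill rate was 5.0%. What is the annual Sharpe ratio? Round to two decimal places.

Sharpe = (Rp − Rf) / σp = (11.2% − 5.0%) / 27.6% = 6.20% / 27.6% = 0.2246

0.22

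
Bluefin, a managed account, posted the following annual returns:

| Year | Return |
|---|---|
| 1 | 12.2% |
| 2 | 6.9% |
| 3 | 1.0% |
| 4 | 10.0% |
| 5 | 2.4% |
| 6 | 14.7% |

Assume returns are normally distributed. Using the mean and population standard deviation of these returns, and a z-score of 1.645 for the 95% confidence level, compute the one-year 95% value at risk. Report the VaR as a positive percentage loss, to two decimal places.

0.30

μ = (12.2 + 6.9 + 1 + 10 + 2.4 + 14.7) / 6 = 47.20 / 6 = 7.8667%
Population σ = √[Σ(r − μ)² / 6] = √[147.9933 / 6] = √24.6656 = 4.9664%
VaR = −(μ − z·σ) = −(7.8667 − 1.645 × 4.9664) = −(-0.3030) = 0.3030%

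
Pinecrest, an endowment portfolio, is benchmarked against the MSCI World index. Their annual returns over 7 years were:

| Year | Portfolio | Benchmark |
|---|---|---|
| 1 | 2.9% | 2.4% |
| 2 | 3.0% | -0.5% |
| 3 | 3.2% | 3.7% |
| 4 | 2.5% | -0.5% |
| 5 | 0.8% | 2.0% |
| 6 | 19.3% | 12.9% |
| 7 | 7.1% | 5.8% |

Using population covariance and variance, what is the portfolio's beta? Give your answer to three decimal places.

r̄p = 5.5429%,  r̄m = 3.6857%
Cov = Σ(rp − r̄p)(rm − r̄m) / 7 = 23.5420
Var(rm) = Σ(rm − r̄m)² / 7 = 18.4155
β = Cov / Var = 23.5420 / 18.4155 = 1.2784

1.278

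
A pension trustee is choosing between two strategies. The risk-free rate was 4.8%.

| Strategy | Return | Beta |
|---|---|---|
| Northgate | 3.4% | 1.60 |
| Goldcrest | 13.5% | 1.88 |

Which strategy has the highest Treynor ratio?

Northgate: Treynor = (3.4% − 4.8%) / 1.60 = -0.875
Goldcrest: Treynor = (13.5% − 4.8%) / 1.88 = 4.628
Highest: Goldcrest (4.628).

Goldcrest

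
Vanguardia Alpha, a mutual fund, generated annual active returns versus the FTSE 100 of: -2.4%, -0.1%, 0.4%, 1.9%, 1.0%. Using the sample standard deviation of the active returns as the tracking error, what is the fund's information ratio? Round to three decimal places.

Mean return r̄ = 0.80 / 5 = 0.1600%
Sample σ = √[Σ(r − r̄)² / 4] = √[10.4120 / 4] = √2.6030 = 1.6134%
IR = r̄ / tracking error = 0.1600 / 1.6134 = 0.0992

0.099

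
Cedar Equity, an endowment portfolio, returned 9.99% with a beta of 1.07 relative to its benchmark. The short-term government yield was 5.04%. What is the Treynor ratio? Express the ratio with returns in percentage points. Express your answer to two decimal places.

Treynor = (Rp − Rf) / β = (9.99% − 5.04%) / 1.07 = 4.95 / 1.07 = 4.6262

4.63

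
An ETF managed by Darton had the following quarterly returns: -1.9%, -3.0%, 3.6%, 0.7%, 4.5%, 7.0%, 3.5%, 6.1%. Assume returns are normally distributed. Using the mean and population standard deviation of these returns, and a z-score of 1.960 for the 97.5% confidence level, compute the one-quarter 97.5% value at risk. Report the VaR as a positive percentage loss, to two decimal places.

4.09

r̄ = (-1.9 − 3 + 3.6 + 0.7 + 4.5 + 7 + 3.5 + 6.1) / 8 = 20.50 / 8 = 2.5625%
Population std dev = √[92.2388 / 8] = 3.3956%
VaR = −(r̄ − z·σ) = −(2.5625 − 1.960 × 3.3956) = −(-4.0929) = 4.0929%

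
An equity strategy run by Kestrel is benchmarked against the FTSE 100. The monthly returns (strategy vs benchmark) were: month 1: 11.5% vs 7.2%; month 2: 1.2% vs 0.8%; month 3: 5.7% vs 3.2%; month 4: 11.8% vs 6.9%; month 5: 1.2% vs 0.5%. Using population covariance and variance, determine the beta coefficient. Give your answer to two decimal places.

1.62

r̄p = 6.2800%,  r̄m = 3.7200%
Cov = Σ(rp − r̄p)(rm − r̄m) / 5 = 13.4424
Var(rm) = Σ(rm − r̄m)² / 5 = 8.2776
β = Cov / Var = 13.4424 / 8.2776 = 1.6239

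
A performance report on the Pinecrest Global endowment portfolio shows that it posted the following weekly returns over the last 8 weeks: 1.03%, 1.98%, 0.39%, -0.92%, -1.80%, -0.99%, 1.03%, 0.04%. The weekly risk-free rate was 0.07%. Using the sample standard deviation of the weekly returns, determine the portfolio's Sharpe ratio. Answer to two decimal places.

0.02

r̄ = (1.03 + 1.98 + 0.39 − 0.92 − 1.8 − 0.99 + 1.03 + 0.04) / 8 = 0.760 / 8 = 0.0950%
Sample std dev = √[11.1902 / 7] = 1.2644%
Sharpe = (r̄ − rf) / σ = (0.0950 − 0.07) / 1.2644 = 0.0250 / 1.2644 = 0.0198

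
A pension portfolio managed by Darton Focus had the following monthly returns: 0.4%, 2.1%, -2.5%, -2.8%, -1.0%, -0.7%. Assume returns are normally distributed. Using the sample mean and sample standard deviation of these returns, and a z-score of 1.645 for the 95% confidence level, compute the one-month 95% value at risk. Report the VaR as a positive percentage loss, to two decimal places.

3.76

r̄ = (0.4 + 2.1 − 2.5 − 2.8 − 1 − 0.7) / 6 = -4.50 / 6 = -0.7500%
Sample std dev = √[16.7750 / 5] = 1.8317%
VaR = −(r̄ − z·σ) = −(-0.7500 − 1.645 × 1.8317) = −(-3.7631) = 3.7631%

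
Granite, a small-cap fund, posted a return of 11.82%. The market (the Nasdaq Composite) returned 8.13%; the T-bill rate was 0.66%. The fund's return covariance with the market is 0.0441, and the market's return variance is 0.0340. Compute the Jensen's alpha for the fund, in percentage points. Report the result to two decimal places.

1.47

β = Cov / Var = 0.0441 / 0.0340 = 1.2971
E[R] = Rf + β(Rm − Rf) = 0.66% + 1.2971 × (8.13% − 0.66%) = 10.3493%
α = Rp − E[R] = 11.82% − 10.3493% = 1.4707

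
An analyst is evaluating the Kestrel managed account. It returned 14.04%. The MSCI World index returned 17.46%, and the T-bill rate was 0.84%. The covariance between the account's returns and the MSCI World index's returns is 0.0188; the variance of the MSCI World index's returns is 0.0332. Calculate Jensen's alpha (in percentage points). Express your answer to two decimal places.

β = Cov / Var = 0.0188 / 0.0332 = 0.5663
E[R] = Rf + β(Rm − Rf) = 0.84% + 0.5663 × (17.46% − 0.84%) = 10.2519%
α = Rp − E[R] = 14.04% − 10.2519% = 3.7881

3.79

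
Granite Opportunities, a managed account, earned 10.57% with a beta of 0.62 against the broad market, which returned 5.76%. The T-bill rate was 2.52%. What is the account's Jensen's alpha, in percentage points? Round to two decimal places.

CAPM expected return = Rf + β(Rm − Rf) = 2.52% + 0.62 × (5.76% − 2.52%) = 2.52 + 0.62 × 3.24 = 4.5288%
Jensen's α = Rp − E[R] = 10.57% − 4.5288% = 6.0412

6.04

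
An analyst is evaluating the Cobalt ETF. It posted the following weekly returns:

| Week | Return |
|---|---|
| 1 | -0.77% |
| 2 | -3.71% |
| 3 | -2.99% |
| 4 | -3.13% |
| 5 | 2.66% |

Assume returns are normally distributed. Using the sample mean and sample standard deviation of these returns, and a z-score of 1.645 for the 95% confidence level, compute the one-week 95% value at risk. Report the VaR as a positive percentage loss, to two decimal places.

μ = (-0.77 − 3.71 − 2.99 − 3.13 + 2.66) / 5 = -7.940 / 5 = -1.5880%
Σ(r − μ)² = 27.5609; sample σ = √(27.5609/4) = 2.6249%
VaR = −(μ − z·σ) = −(-1.5880 − 1.645 × 2.6249) = −(-5.9060) = 5.9060%

5.91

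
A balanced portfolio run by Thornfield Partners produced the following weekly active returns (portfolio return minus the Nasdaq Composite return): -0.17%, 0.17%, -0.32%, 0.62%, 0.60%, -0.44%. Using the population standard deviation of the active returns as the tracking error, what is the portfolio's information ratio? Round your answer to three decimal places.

r̄ = (-0.17 + 0.17 − 0.32 + 0.62 + 0.6 − 0.44) / 6 = 0.0767%
Population σ = √[Σ(r − r̄)² / 6] = √[1.0629 / 6] = √0.1772 = 0.4210%
IR = r̄ / tracking error = 0.0767 / 0.4210 = 0.1822

0.182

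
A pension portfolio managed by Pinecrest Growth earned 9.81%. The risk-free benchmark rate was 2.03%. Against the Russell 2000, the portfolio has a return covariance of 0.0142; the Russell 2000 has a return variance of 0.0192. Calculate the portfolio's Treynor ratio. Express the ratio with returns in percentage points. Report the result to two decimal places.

β = Cov / Var = 0.0142 / 0.0192 = 0.7396
Treynor = (Rp − Rf) / β = (9.81% − 2.03%) / 0.7396 = 7.78 / 0.7396 = 10.5192

10.52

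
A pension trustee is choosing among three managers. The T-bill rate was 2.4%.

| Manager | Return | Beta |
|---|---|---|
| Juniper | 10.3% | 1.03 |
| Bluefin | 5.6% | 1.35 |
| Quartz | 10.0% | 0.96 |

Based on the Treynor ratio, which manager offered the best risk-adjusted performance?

Quartz

Juniper: Treynor = (10.3% − 2.4%) / 1.03 = 7.670
Bluefin: Treynor = (5.6% − 2.4%) / 1.35 = 2.370
Quartz: Treynor = (10.0% − 2.4%) / 0.96 = 7.917
Highest: Quartz (7.917).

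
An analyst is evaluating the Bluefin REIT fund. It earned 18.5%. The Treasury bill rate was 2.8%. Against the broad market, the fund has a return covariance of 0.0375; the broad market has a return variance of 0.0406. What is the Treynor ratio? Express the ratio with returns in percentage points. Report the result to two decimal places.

17.00

β = Cov / Var = 0.0375 / 0.0406 = 0.9236
Treynor = (Rp − Rf) / β = (18.5% − 2.8%) / 0.9236 = 15.70 / 0.9236 = 16.9987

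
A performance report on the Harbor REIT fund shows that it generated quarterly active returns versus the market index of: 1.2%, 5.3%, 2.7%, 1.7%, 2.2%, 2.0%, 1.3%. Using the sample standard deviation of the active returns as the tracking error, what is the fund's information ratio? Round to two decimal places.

r̄ = (1.2 + 5.3 + 2.7 + 1.7 + 2.2 + 2 + 1.3) / 7 = 16.40 / 7 = 2.3429%
Σ(r − r̄)² = (1.2 − 2.3429)² + (5.3 − 2.3429)² + … = 11.8171
σ = √[11.8171 / 6] = 1.4034%
IR = r̄ / tracking error = 2.3429 / 1.4034 = 1.6694

1.67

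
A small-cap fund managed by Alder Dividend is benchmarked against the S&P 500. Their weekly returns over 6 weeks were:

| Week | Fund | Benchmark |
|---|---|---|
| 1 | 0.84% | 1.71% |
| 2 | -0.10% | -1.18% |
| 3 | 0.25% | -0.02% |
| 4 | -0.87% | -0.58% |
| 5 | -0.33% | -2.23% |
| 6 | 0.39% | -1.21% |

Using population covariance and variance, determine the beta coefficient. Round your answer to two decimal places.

r̄p = 0.0300%,  r̄m = -0.5850%
Cov = Σ(rp − r̄p)(rm − r̄m) / 6 = 0.4039
Var(rm) = Σ(rm − r̄m)² / 6 = 1.5062
β = Cov / Var = 0.4039 / 1.5062 = 0.2682

0.27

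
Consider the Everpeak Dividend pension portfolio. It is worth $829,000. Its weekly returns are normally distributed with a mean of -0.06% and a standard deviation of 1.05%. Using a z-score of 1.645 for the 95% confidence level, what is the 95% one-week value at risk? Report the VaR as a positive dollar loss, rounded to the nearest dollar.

$14,816

Return at the 95% tail: μ − z·σ = -0.06% − 1.645 × 1.05% = -0.06 − 1.72725 = -1.78725%
VaR = −(-1.78725%) × $829,000 = 1.78725% × $829,000 = $14,816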